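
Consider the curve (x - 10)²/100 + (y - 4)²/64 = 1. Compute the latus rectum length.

Center (10, 4). The larger denominator 100 sits under the x-term, so the major axis is horizontal; a² = 100, b² = 64.
Latus rectum length = 2b²/a = 2·64/10 = 64/5.

64/5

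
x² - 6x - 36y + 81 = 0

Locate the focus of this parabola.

(3, 11)

Only x is squared. Complete the square in x: (x - 3)² = 36(y - 2).
Vertex (3, 2); 4p = 36 so p = 9. Opens up.
Focus is p units from the vertex along the axis: (h, k + p).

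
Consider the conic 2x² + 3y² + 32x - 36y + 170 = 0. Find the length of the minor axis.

2√22

Group the x- and y-terms: 2(x² + 16x) + 3(y² - 12y) = -170
Complete the square in x and y: 2(x + 8)² + 3(y - 6)² = -170 + 128 + 108 = 66
Divide through by 66 to get (x + 8)²/33 + (y - 6)²/22 = 1.
Ellipse, center (-8, 6), major axis horizontal; a² = 33, b² = 22.
b² = 22 so b = √22; the minor axis has length 2b = 2√22.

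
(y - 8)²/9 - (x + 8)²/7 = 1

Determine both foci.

(-8, 4) and (-8, 12)

Center (-8, 8). The positive term is the y-term, so the transverse axis is vertical; a² = 9, b² = 7.
c² = a² + b² = 9 + 7 = 16, so c = 4.
Foci lie on the vertical axis through the center: (h, k ± c).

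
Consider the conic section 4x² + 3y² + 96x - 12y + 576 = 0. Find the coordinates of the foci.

Collect terms: 4(x² + 24x) + 3(y² - 4y) = -576
Completing the square gives 4(x + 12)² + 3(y - 2)² = -576 + 576 + 12 = 12.
Divide by 12: (x + 12)²/3 + (y - 2)²/4 = 1
Ellipse, center (-12, 2), major axis vertical; a² = 4, b² = 3.
c² = a² - b² = 4 - 3 = 1, so c = 1.
Foci lie on the vertical axis through the center: (h, k ± c).

(-12, 1) and (-12, 3)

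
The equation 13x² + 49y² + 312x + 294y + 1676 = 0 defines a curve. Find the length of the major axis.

Collect terms: 13(x² + 24x) + 49(y² + 6y) = -1676
Completing the square gives 13(x + 12)² + 49(y + 3)² = -1676 + 1872 + 441 = 637.
Divide by 637: (x + 12)²/49 + (y + 3)²/13 = 1
Ellipse, center (-12, -3), major axis horizontal; a² = 49, b² = 13.
a² = 49 so a = 7; the major axis has length 2a = 14.

14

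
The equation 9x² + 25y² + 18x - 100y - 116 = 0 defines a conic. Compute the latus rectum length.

Group the x- and y-terms: 9(x² + 2x) + 25(y² - 4y) = 116
Complete the square: 9(x + 1)² + 25(y - 2)² = 116 + 9 + 100 = 225
Divide through by 225 to get (x + 1)²/25 + (y - 2)²/9 = 1.
Ellipse, center (-1, 2), major axis horizontal; a² = 25, b² = 9.
Latus rectum length = 2b²/a = 2·9/5 = 18/5.

18/5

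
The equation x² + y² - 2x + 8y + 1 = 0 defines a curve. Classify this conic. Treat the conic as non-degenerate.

No xy term. Coefficients of x² and y² are A = 1, C = 1.
A = C (same sign) ⇒ circle.

circle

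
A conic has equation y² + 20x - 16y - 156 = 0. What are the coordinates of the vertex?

Only y is squared. Complete the square in y: (y - 8)² = -20(x - 11).
Vertex (11, 8); 4p = -20 so p = -5. Opens left.

(11, 8)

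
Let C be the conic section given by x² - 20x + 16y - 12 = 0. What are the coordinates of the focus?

Only x is squared. Complete the square in x: (x - 10)² = -16(y - 7).
Vertex (10, 7); 4p = -16 so p = -4. Opens down.
Focus is p units from the vertex along the axis: (h, k + p).

(10, 3)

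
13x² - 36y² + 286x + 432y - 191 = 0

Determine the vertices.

Collect terms: 13(x² + 22x) -36(y² - 12y) = 191
Complete the square: 13(x + 11)² -36(y - 6)² = 191 + 1573 - 1296 = 468
Divide by 468: (x + 11)²/36 - (y - 6)²/13 = 1
Hyperbola, center (-11, 6), transverse axis horizontal; a² = 36, b² = 13.
a = 6. Vertices at (h ± a, k).

(-17, 6) and (-5, 6)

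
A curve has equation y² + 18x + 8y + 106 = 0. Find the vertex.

(-5, -4)

Only y is squared. Complete the square in y: (y + 4)² = -18(x + 5).
Vertex (-5, -4); 4p = -18 so p = -9/2. Opens left.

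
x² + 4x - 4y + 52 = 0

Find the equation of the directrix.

y = 11

Only x is squared. Complete the square in x: (x + 2)² = 4(y - 12).
Vertex (-2, 12); 4p = 4 so p = 1. Opens up.
Directrix is the horizontal line y = k − p = 12 − (1) = 11.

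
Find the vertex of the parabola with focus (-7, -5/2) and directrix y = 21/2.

(-7, 4)

The vertex is the midpoint between the focus and the directrix along the axis of symmetry.
Axis is vertical (directrix is horizontal). Vertex y-coordinate = (-5/2 + 21/2)/2 = 4; x-coordinate = -7.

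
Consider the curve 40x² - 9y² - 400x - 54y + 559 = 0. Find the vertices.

Group the x- and y-terms: 40(x² - 10x) -9(y² + 6y) = -559
Complete the square in x and y: 40(x - 5)² -9(y + 3)² = -559 + 1000 - 81 = 360
Divide through by 360 to get (x - 5)²/9 - (y + 3)²/40 = 1.
Hyperbola, center (5, -3), transverse axis horizontal; a² = 9, b² = 40.
a = 3. Vertices at (h ± a, k).

(2, -3) and (8, -3)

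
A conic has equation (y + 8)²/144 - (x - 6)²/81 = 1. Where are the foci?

(6, -23) and (6, 7)

Center (6, -8). The positive term is the y-term, so the transverse axis is vertical; a² = 144, b² = 81.
c² = a² + b² = 144 + 81 = 225, so c = 15.
Foci lie on the vertical axis through the center: (h, k ± c).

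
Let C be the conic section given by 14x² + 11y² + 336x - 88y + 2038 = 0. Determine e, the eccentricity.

Rearranging, 14(x² + 24x) + 11(y² - 8y) = -2038.
Complete the square in x and y: 14(x + 12)² + 11(y - 4)² = -2038 + 2016 + 176 = 154
Dividing both sides by 154: (x + 12)²/11 + (y - 4)²/14 = 1
Ellipse, center (-12, 4), major axis vertical; a² = 14, b² = 11.
c² = a² - b² = 3, so c = √3.
e = c/a = √3/√14 = √42/14.

e = √42/14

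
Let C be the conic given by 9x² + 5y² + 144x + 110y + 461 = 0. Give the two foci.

(-8, -19) and (-8, -3)

Group the x- and y-terms: 9(x² + 16x) + 5(y² + 22y) = -461
9(x + 8)² + 5(y + 11)² = -461 + 576 + 605 = 720
Divide through by 720 to get (x + 8)²/80 + (y + 11)²/144 = 1.
Ellipse, center (-8, -11), major axis vertical; a² = 144, b² = 80.
c² = a² - b² = 144 - 80 = 64, so c = 8.
Foci lie on the vertical axis through the center: (h, k ± c).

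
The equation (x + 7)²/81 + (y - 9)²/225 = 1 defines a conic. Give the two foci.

Center (-7, 9). The larger denominator 225 sits under the y-term, so the major axis is vertical; a² = 225, b² = 81.
c² = a² - b² = 225 - 81 = 144, so c = 12.
Foci lie on the vertical axis through the center: (h, k ± c).

(-7, -3) and (-7, 21)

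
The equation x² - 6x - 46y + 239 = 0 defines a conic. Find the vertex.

(3, 5)

Only x is squared. Complete the square in x: (x - 3)² = 46(y - 5).
Vertex (3, 5); 4p = 46 so p = 23/2. Opens up.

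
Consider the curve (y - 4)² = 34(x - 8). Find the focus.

Vertex (8, 4); 4p = 34 so p = 17/2. Opens right.
Focus is p units from the vertex along the axis: (h + p, k).

(33/2, 4)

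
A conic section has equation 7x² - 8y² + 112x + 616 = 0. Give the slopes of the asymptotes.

√14/4 and -√14/4

Group: 7(x² + 16x) -8y² = -616
Complete the square in x and y: 7(x + 8)² -8y² = -616 + 448 + 0 = -168
Dividing both sides by -168: y²/21 - (x + 8)²/24 = 1
Hyperbola, center (-8, 0), transverse axis vertical; a² = 21, b² = 24.
For a vertical hyperbola the asymptotes have slope ±a/b.
Here that is ±√21/2√6 = ±√14/4.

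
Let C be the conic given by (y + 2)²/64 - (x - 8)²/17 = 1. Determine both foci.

Center (8, -2). The positive term is the y-term, so the transverse axis is vertical; a² = 64, b² = 17.
c² = a² + b² = 64 + 17 = 81, so c = 9.
Foci lie on the vertical axis through the center: (h, k ± c).

(8, -11) and (8, 7)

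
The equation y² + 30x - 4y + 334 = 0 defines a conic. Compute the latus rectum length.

Only y is squared. Complete the square in y: (y - 2)² = -30(x + 11).
Vertex (-11, 2); 4p = -30 so p = -15/2. Opens left.
Latus rectum length = |4p| = 30.

30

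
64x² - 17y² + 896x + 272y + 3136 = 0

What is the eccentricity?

e = 9/8

Collect terms: 64(x² + 14x) -17(y² - 16y) = -3136
Completing the square gives 64(x + 7)² -17(y - 8)² = -3136 + 3136 - 1088 = -1088.
Divide by -1088: (y - 8)²/64 - (x + 7)²/17 = 1
Hyperbola, center (-7, 8), transverse axis vertical; a² = 64, b² = 17.
c² = a² + b² = 81, so c = 9.
e = c/a = 9/8.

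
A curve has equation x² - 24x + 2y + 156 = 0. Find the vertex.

(12, -6)

Only x is squared. Complete the square in x: (x - 12)² = -2(y + 6).
Vertex (12, -6); 4p = -2 so p = -1/2. Opens down.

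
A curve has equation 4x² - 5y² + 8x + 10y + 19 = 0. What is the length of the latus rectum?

Rearranging, 4(x² + 2x) -5(y² - 2y) = -19.
Complete the square: 4(x + 1)² -5(y - 1)² = -19 + 4 - 5 = -20
Divide by -20: (y - 1)²/4 - (x + 1)²/5 = 1
Hyperbola, center (-1, 1), transverse axis vertical; a² = 4, b² = 5.
Latus rectum length = 2b²/a = 2·5/2 = 5.

5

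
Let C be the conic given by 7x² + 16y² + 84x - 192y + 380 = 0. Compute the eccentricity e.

e = 3/4

7(x² + 12x) + 16(y² - 12y) = -380
Complete the square: 7(x + 6)² + 16(y - 6)² = -380 + 252 + 576 = 448
Divide through by 448 to get (x + 6)²/64 + (y - 6)²/28 = 1.
Ellipse, center (-6, 6), major axis horizontal; a² = 64, b² = 28.
c² = a² - b² = 36, so c = 6.
e = c/a = 6/8 = 3/4.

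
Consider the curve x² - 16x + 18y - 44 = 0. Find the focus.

Only x is squared. Complete the square in x: (x - 8)² = -18(y - 6).
Vertex (8, 6); 4p = -18 so p = -9/2. Opens down.
Focus is p units from the vertex along the axis: (h, k + p).

(8, 3/2)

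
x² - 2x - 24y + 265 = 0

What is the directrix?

Only x is squared. Complete the square in x: (x - 1)² = 24(y - 11).
Vertex (1, 11); 4p = 24 so p = 6. Opens up.
Directrix is the horizontal line y = k − p = 11 − (6) = 5.

y = 5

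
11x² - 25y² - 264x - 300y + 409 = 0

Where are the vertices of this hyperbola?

Rearranging, 11(x² - 24x) -25(y² + 12y) = -409.
Complete the square in x and y: 11(x - 12)² -25(y + 6)² = -409 + 1584 - 900 = 275
Dividing both sides by 275: (x - 12)²/25 - (y + 6)²/11 = 1
Hyperbola, center (12, -6), transverse axis horizontal; a² = 25, b² = 11.
a = 5. Vertices at (h ± a, k).

(7, -6) and (17, -6)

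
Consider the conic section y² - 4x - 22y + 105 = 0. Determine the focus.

Only y is squared. Complete the square in y: (y - 11)² = 4(x + 4).
Vertex (-4, 11); 4p = 4 so p = 1. Opens right.
Focus is p units from the vertex along the axis: (h + p, k).

(-3, 11)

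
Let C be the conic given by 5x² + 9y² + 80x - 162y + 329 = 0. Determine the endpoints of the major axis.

Group the x- and y-terms: 5(x² + 16x) + 9(y² - 18y) = -329
Completing the square gives 5(x + 8)² + 9(y - 9)² = -329 + 320 + 729 = 720.
Dividing both sides by 720: (x + 8)²/144 + (y - 9)²/80 = 1
Ellipse, center (-8, 9), major axis horizontal; a² = 144, b² = 80.
a = 12. Vertices at (h ± a, k).

(-20, 9) and (4, 9)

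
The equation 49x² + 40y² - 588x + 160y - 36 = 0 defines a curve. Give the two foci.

Collect terms: 49(x² - 12x) + 40(y² + 4y) = 36
Complete the square: 49(x - 6)² + 40(y + 2)² = 36 + 1764 + 160 = 1960
Divide by 1960: (x - 6)²/40 + (y + 2)²/49 = 1
Ellipse, center (6, -2), major axis vertical; a² = 49, b² = 40.
c² = a² - b² = 49 - 40 = 9, so c = 3.
Foci lie on the vertical axis through the center: (h, k ± c).

(6, -5) and (6, 1)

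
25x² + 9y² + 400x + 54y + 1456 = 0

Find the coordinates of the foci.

Group: 25(x² + 16x) + 9(y² + 6y) = -1456
Completing the square gives 25(x + 8)² + 9(y + 3)² = -1456 + 1600 + 81 = 225.
Divide by 225: (x + 8)²/9 + (y + 3)²/25 = 1
Ellipse, center (-8, -3), major axis vertical; a² = 25, b² = 9.
c² = a² - b² = 25 - 9 = 16, so c = 4.
Foci lie on the vertical axis through the center: (h, k ± c).

(-8, -7) and (-8, 1)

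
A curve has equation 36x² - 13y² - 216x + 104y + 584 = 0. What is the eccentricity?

Collect terms: 36(x² - 6x) -13(y² - 8y) = -584
Complete the square in x and y: 36(x - 3)² -13(y - 4)² = -584 + 324 - 208 = -468
Divide by -468: (y - 4)²/36 - (x - 3)²/13 = 1
Hyperbola, center (3, 4), transverse axis vertical; a² = 36, b² = 13.
c² = a² + b² = 49, so c = 7.
e = c/a = 7/6.

e = 7/6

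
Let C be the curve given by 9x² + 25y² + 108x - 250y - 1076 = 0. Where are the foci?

Rearranging, 9(x² + 12x) + 25(y² - 10y) = 1076.
Complete the square in x and y: 9(x + 6)² + 25(y - 5)² = 1076 + 324 + 625 = 2025
Dividing both sides by 2025: (x + 6)²/225 + (y - 5)²/81 = 1
Ellipse, center (-6, 5), major axis horizontal; a² = 225, b² = 81.
c² = a² - b² = 225 - 81 = 144, so c = 12.
Foci lie on the horizontal axis through the center: (h ± c, k).

(-18, 5) and (6, 5)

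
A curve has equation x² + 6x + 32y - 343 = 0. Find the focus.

Only x is squared. Complete the square in x: (x + 3)² = -32(y - 11).
Vertex (-3, 11); 4p = -32 so p = -8. Opens down.
Focus is p units from the vertex along the axis: (h, k + p).

(-3, 3)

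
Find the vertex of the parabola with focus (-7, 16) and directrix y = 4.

The vertex is the midpoint between the focus and the directrix along the axis of symmetry.
Axis is vertical (directrix is horizontal). Vertex y-coordinate = (16 + 4)/2 = 10; x-coordinate = -7.

(-7, 10)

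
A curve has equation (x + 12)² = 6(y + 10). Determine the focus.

Vertex (-12, -10); 4p = 6 so p = 3/2. Opens up.
Focus is p units from the vertex along the axis: (h, k + p).

(-12, -17/2)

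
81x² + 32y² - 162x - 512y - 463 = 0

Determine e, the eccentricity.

Group the x- and y-terms: 81(x² - 2x) + 32(y² - 16y) = 463
81(x - 1)² + 32(y - 8)² = 463 + 81 + 2048 = 2592
Divide through by 2592 to get (x - 1)²/32 + (y - 8)²/81 = 1.
Ellipse, center (1, 8), major axis vertical; a² = 81, b² = 32.
c² = a² - b² = 49, so c = 7.
e = c/a = 7/9.

e = 7/9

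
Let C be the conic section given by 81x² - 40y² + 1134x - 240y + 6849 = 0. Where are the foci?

Group the x- and y-terms: 81(x² + 14x) -40(y² + 6y) = -6849
Complete the square in x and y: 81(x + 7)² -40(y + 3)² = -6849 + 3969 - 360 = -3240
Dividing both sides by -3240: (y + 3)²/81 - (x + 7)²/40 = 1
Hyperbola, center (-7, -3), transverse axis vertical; a² = 81, b² = 40.
c² = a² + b² = 81 + 40 = 121, so c = 11.
Foci lie on the vertical axis through the center: (h, k ± c).

(-7, -14) and (-7, 8)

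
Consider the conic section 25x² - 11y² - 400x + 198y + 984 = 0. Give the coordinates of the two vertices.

(8, 4) and (8, 14)

Rearranging, 25(x² - 16x) -11(y² - 18y) = -984.
25(x - 8)² -11(y - 9)² = -984 + 1600 - 891 = -275
Divide through by -275 to get (y - 9)²/25 - (x - 8)²/11 = 1.
Hyperbola, center (8, 9), transverse axis vertical; a² = 25, b² = 11.
a = 5. Vertices at (h, k ± a).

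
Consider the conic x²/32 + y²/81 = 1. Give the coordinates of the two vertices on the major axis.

(0, -9) and (0, 9)

Center (0, 0). The larger denominator 81 sits under the y-term, so the major axis is vertical; a² = 81, b² = 32.
a = 9. Vertices at (h, k ± a).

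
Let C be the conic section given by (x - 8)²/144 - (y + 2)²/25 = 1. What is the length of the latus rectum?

25/6

Center (8, -2). The positive term is the x-term, so the transverse axis is horizontal; a² = 144, b² = 25.
Latus rectum length = 2b²/a = 2·25/12 = 25/6.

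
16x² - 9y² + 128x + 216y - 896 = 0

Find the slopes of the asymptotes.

Collect terms: 16(x² + 8x) -9(y² - 24y) = 896
Completing the square gives 16(x + 4)² -9(y - 12)² = 896 + 256 - 1296 = -144.
Dividing both sides by -144: (y - 12)²/16 - (x + 4)²/9 = 1
Hyperbola, center (-4, 12), transverse axis vertical; a² = 16, b² = 9.
For a vertical hyperbola the asymptotes have slope ±a/b.
Here that is ±4/3.

4/3 and -4/3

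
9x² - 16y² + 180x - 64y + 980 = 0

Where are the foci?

Group the x- and y-terms: 9(x² + 20x) -16(y² + 4y) = -980
Complete the square in x and y: 9(x + 10)² -16(y + 2)² = -980 + 900 - 64 = -144
Dividing both sides by -144: (y + 2)²/9 - (x + 10)²/16 = 1
Hyperbola, center (-10, -2), transverse axis vertical; a² = 9, b² = 16.
c² = a² + b² = 9 + 16 = 25, so c = 5.
Foci lie on the vertical axis through the center: (h, k ± c).

(-10, -7) and (-10, 3)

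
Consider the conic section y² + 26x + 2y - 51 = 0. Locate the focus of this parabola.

Only y is squared. Complete the square in y: (y + 1)² = -26(x - 2).
Vertex (2, -1); 4p = -26 so p = -13/2. Opens left.
Focus is p units from the vertex along the axis: (h + p, k).

(-9/2, -1)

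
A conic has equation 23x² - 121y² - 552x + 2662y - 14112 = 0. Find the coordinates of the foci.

Rearranging, 23(x² - 24x) -121(y² - 22y) = 14112.
23(x - 12)² -121(y - 11)² = 14112 + 3312 - 14641 = 2783
Divide through by 2783 to get (x - 12)²/121 - (y - 11)²/23 = 1.
Hyperbola, center (12, 11), transverse axis horizontal; a² = 121, b² = 23.
c² = a² + b² = 121 + 23 = 144, so c = 12.
Foci lie on the horizontal axis through the center: (h ± c, k).

(0, 11) and (24, 11)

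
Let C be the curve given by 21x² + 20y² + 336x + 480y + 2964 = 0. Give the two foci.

(-8, -12 - √3) and (-8, -12 + √3)

21(x² + 16x) + 20(y² + 24y) = -2964
Completing the square gives 21(x + 8)² + 20(y + 12)² = -2964 + 1344 + 2880 = 1260.
Divide by 1260: (x + 8)²/60 + (y + 12)²/63 = 1
Ellipse, center (-8, -12), major axis vertical; a² = 63, b² = 60.
c² = a² - b² = 63 - 60 = 3, so c = √3.
Foci lie on the vertical axis through the center: (h, k ± c).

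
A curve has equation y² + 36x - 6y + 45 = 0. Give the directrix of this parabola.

x = 8

Only y is squared. Complete the square in y: (y - 3)² = -36(x + 1).
Vertex (-1, 3); 4p = -36 so p = -9. Opens left.
Directrix is the vertical line x = h − p = -1 − (-9) = 8.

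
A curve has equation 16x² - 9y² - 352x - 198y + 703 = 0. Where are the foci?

(6, -11) and (16, -11)

16(x² - 22x) -9(y² + 22y) = -703
Complete the square: 16(x - 11)² -9(y + 11)² = -703 + 1936 - 1089 = 144
Divide by 144: (x - 11)²/9 - (y + 11)²/16 = 1
Hyperbola, center (11, -11), transverse axis horizontal; a² = 9, b² = 16.
c² = a² + b² = 9 + 16 = 25, so c = 5.
Foci lie on the horizontal axis through the center: (h ± c, k).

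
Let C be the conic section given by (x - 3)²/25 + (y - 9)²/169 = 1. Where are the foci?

Center (3, 9). The larger denominator 169 sits under the y-term, so the major axis is vertical; a² = 169, b² = 25.
c² = a² - b² = 169 - 25 = 144, so c = 12.
Foci lie on the vertical axis through the center: (h, k ± c).

(3, -3) and (3, 21)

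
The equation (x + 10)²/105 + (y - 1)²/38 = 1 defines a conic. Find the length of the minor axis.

2√38

Center (-10, 1). The larger denominator 105 sits under the x-term, so the major axis is horizontal; a² = 105, b² = 38.
b² = 38 so b = √38; the minor axis has length 2b = 2√38.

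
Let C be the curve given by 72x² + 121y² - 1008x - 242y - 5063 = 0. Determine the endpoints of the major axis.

(-4, 1) and (18, 1)

Group: 72(x² - 14x) + 121(y² - 2y) = 5063
Complete the square in x and y: 72(x - 7)² + 121(y - 1)² = 5063 + 3528 + 121 = 8712
Divide through by 8712 to get (x - 7)²/121 + (y - 1)²/72 = 1.
Ellipse, center (7, 1), major axis horizontal; a² = 121, b² = 72.
a = 11. Vertices at (h ± a, k).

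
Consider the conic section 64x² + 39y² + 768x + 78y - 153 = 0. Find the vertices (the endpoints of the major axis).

Group the x- and y-terms: 64(x² + 12x) + 39(y² + 2y) = 153
Completing the square gives 64(x + 6)² + 39(y + 1)² = 153 + 2304 + 39 = 2496.
Divide through by 2496 to get (x + 6)²/39 + (y + 1)²/64 = 1.
Ellipse, center (-6, -1), major axis vertical; a² = 64, b² = 39.
a = 8. Vertices at (h, k ± a).

(-6, -9) and (-6, 7)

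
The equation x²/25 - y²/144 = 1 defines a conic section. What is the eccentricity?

Center (0, 0). The positive term is the x-term, so the transverse axis is horizontal; a² = 25, b² = 144.
c² = a² + b² = 169, so c = 13.
e = c/a = 13/5.

e = 13/5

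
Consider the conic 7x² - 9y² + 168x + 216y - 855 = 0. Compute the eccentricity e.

e = 4/3

Group the x- and y-terms: 7(x² + 24x) -9(y² - 24y) = 855
7(x + 12)² -9(y - 12)² = 855 + 1008 - 1296 = 567
Divide by 567: (x + 12)²/81 - (y - 12)²/63 = 1
Hyperbola, center (-12, 12), transverse axis horizontal; a² = 81, b² = 63.
c² = a² + b² = 144, so c = 12.
e = c/a = 12/9 = 4/3.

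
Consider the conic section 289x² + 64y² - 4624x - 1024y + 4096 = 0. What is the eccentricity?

e = 15/17

Group the x- and y-terms: 289(x² - 16x) + 64(y² - 16y) = -4096
Completing the square gives 289(x - 8)² + 64(y - 8)² = -4096 + 18496 + 4096 = 18496.
Divide through by 18496 to get (x - 8)²/64 + (y - 8)²/289 = 1.
Ellipse, center (8, 8), major axis vertical; a² = 289, b² = 64.
c² = a² - b² = 225, so c = 15.
e = c/a = 15/17.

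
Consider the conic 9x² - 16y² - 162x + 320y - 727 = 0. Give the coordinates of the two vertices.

(9, 7) and (9, 13)

Collect terms: 9(x² - 18x) -16(y² - 20y) = 727
Complete the square in x and y: 9(x - 9)² -16(y - 10)² = 727 + 729 - 1600 = -144
Dividing both sides by -144: (y - 10)²/9 - (x - 9)²/16 = 1
Hyperbola, center (9, 10), transverse axis vertical; a² = 9, b² = 16.
a = 3. Vertices at (h, k ± a).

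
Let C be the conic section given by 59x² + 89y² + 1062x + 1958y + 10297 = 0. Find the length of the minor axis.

2√59

59(x² + 18x) + 89(y² + 22y) = -10297
Completing the square gives 59(x + 9)² + 89(y + 11)² = -10297 + 4779 + 10769 = 5251.
Divide by 5251: (x + 9)²/89 + (y + 11)²/59 = 1
Ellipse, center (-9, -11), major axis horizontal; a² = 89, b² = 59.
b² = 59 so b = √59; the minor axis has length 2b = 2√59.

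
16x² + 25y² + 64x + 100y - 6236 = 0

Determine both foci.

(-14, -2) and (10, -2)

Group: 16(x² + 4x) + 25(y² + 4y) = 6236
16(x + 2)² + 25(y + 2)² = 6236 + 64 + 100 = 6400
Divide through by 6400 to get (x + 2)²/400 + (y + 2)²/256 = 1.
Ellipse, center (-2, -2), major axis horizontal; a² = 400, b² = 256.
c² = a² - b² = 400 - 256 = 144, so c = 12.
Foci lie on the horizontal axis through the center: (h ± c, k).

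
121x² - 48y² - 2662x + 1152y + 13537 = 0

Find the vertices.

Group: 121(x² - 22x) -48(y² - 24y) = -13537
121(x - 11)² -48(y - 12)² = -13537 + 14641 - 6912 = -5808
Dividing both sides by -5808: (y - 12)²/121 - (x - 11)²/48 = 1
Hyperbola, center (11, 12), transverse axis vertical; a² = 121, b² = 48.
a = 11. Vertices at (h, k ± a).

(11, 1) and (11, 23)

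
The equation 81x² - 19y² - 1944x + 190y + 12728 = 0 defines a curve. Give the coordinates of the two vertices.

81(x² - 24x) -19(y² - 10y) = -12728
Complete the square: 81(x - 12)² -19(y - 5)² = -12728 + 11664 - 475 = -1539
Divide by -1539: (y - 5)²/81 - (x - 12)²/19 = 1
Hyperbola, center (12, 5), transverse axis vertical; a² = 81, b² = 19.
a = 9. Vertices at (h, k ± a).

(12, -4) and (12, 14)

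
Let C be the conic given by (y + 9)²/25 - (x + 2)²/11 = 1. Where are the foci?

Center (-2, -9). The positive term is the y-term, so the transverse axis is vertical; a² = 25, b² = 11.
c² = a² + b² = 25 + 11 = 36, so c = 6.
Foci lie on the vertical axis through the center: (h, k ± c).

(-2, -15) and (-2, -3)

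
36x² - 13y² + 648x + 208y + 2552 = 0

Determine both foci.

(-9, 1) and (-9, 15)

Collect terms: 36(x² + 18x) -13(y² - 16y) = -2552
36(x + 9)² -13(y - 8)² = -2552 + 2916 - 832 = -468
Dividing both sides by -468: (y - 8)²/36 - (x + 9)²/13 = 1
Hyperbola, center (-9, 8), transverse axis vertical; a² = 36, b² = 13.
c² = a² + b² = 36 + 13 = 49, so c = 7.
Foci lie on the vertical axis through the center: (h, k ± c).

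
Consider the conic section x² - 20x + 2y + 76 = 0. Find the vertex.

Only x is squared. Complete the square in x: (x - 10)² = -2(y - 12).
Vertex (10, 12); 4p = -2 so p = -1/2. Opens down.

(10, 12)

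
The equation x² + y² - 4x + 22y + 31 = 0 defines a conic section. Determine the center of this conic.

Group: (x² - 4x) + (y² + 22y) = -31
Complete the square: (x - 2)² + (y + 11)² = -31 + 4 + 121 = 94
So (x - 2)² + (y + 11)² = 94.
Circle centered at (2, -11) with r² = 94.

(2, -11)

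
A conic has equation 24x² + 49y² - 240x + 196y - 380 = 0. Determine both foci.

(0, -2) and (10, -2)

Rearranging, 24(x² - 10x) + 49(y² + 4y) = 380.
Complete the square in x and y: 24(x - 5)² + 49(y + 2)² = 380 + 600 + 196 = 1176
Divide through by 1176 to get (x - 5)²/49 + (y + 2)²/24 = 1.
Ellipse, center (5, -2), major axis horizontal; a² = 49, b² = 24.
c² = a² - b² = 49 - 24 = 25, so c = 5.
Foci lie on the horizontal axis through the center: (h ± c, k).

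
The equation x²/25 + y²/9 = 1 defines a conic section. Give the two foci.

(-4, 0) and (4, 0)

Center (0, 0). The larger denominator 25 sits under the x-term, so the major axis is horizontal; a² = 25, b² = 9.
c² = a² - b² = 25 - 9 = 16, so c = 4.
Foci lie on the horizontal axis through the center: (h ± c, k).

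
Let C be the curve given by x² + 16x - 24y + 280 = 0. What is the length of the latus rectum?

Only x is squared. Complete the square in x: (x + 8)² = 24(y - 9).
Vertex (-8, 9); 4p = 24 so p = 6. Opens up.
Latus rectum length = |4p| = 24.

24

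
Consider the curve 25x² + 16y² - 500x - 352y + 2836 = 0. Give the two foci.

(10, 5) and (10, 17)

25(x² - 20x) + 16(y² - 22y) = -2836
25(x - 10)² + 16(y - 11)² = -2836 + 2500 + 1936 = 1600
Dividing both sides by 1600: (x - 10)²/64 + (y - 11)²/100 = 1
Ellipse, center (10, 11), major axis vertical; a² = 100, b² = 64.
c² = a² - b² = 100 - 64 = 36, so c = 6.
Foci lie on the vertical axis through the center: (h, k ± c).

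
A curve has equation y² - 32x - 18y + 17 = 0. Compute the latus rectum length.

Only y is squared. Complete the square in y: (y - 9)² = 32(x + 2).
Vertex (-2, 9); 4p = 32 so p = 8. Opens right.
Latus rectum length = |4p| = 32.

32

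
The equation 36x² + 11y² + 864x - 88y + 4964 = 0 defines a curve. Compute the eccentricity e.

Group the x- and y-terms: 36(x² + 24x) + 11(y² - 8y) = -4964
Complete the square: 36(x + 12)² + 11(y - 4)² = -4964 + 5184 + 176 = 396
Dividing both sides by 396: (x + 12)²/11 + (y - 4)²/36 = 1
Ellipse, center (-12, 4), major axis vertical; a² = 36, b² = 11.
c² = a² - b² = 25, so c = 5.
e = c/a = 5/6.

e = 5/6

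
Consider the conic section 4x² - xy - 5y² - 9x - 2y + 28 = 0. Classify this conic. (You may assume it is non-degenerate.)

hyperbola

A = 4, B = -1, C = -5.
Discriminant B² − 4AC = (-1)² − 4·4·(-5) = 81.
B² − 4AC > 0 ⇒ hyperbola.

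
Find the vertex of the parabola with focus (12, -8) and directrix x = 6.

(9, -8)

The vertex is the midpoint between the focus and the directrix along the axis of symmetry.
Axis is horizontal (directrix is vertical). Vertex x-coordinate = (12 + 6)/2 = 9; y-coordinate = -8.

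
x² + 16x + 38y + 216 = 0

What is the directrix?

Only x is squared. Complete the square in x: (x + 8)² = -38(y + 4).
Vertex (-8, -4); 4p = -38 so p = -19/2. Opens down.
Directrix is the horizontal line y = k − p = -4 − (-19/2) = 11/2.

y = 11/2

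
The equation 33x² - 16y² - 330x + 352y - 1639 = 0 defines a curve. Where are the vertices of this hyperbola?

33(x² - 10x) -16(y² - 22y) = 1639
Complete the square in x and y: 33(x - 5)² -16(y - 11)² = 1639 + 825 - 1936 = 528
Dividing both sides by 528: (x - 5)²/16 - (y - 11)²/33 = 1
Hyperbola, center (5, 11), transverse axis horizontal; a² = 16, b² = 33.
a = 4. Vertices at (h ± a, k).

(1, 11) and (9, 11)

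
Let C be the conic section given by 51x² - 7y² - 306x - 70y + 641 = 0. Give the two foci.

Rearranging, 51(x² - 6x) -7(y² + 10y) = -641.
Completing the square gives 51(x - 3)² -7(y + 5)² = -641 + 459 - 175 = -357.
Dividing both sides by -357: (y + 5)²/51 - (x - 3)²/7 = 1
Hyperbola, center (3, -5), transverse axis vertical; a² = 51, b² = 7.
c² = a² + b² = 51 + 7 = 58, so c = √58.
Foci lie on the vertical axis through the center: (h, k ± c).

(3, -5 - √58) and (3, -5 + √58)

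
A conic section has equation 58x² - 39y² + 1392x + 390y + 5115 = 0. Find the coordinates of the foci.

58(x² + 24x) -39(y² - 10y) = -5115
Complete the square: 58(x + 12)² -39(y - 5)² = -5115 + 8352 - 975 = 2262
Divide by 2262: (x + 12)²/39 - (y - 5)²/58 = 1
Hyperbola, center (-12, 5), transverse axis horizontal; a² = 39, b² = 58.
c² = a² + b² = 39 + 58 = 97, so c = √97.
Foci lie on the horizontal axis through the center: (h ± c, k).

(-12 - √97, 5) and (-12 + √97, 5)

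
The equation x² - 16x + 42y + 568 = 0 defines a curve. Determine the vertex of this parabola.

(8, -12)

Only x is squared. Complete the square in x: (x - 8)² = -42(y + 12).
Vertex (8, -12); 4p = -42 so p = -21/2. Opens down.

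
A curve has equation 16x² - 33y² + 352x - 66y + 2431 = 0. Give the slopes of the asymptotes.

4√33/33 and -4√33/33

Group the x- and y-terms: 16(x² + 22x) -33(y² + 2y) = -2431
Completing the square gives 16(x + 11)² -33(y + 1)² = -2431 + 1936 - 33 = -528.
Divide through by -528 to get (y + 1)²/16 - (x + 11)²/33 = 1.
Hyperbola, center (-11, -1), transverse axis vertical; a² = 16, b² = 33.
For a vertical hyperbola the asymptotes have slope ±a/b.
Here that is ±4/√33 = ±4√33/33.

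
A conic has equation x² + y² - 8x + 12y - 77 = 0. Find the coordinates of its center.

(x² - 8x) + (y² + 12y) = 77
(x - 4)² + (y + 6)² = 77 + 16 + 36 = 129
So (x - 4)² + (y + 6)² = 129.
Circle centered at (4, -6) with r² = 129.

(4, -6)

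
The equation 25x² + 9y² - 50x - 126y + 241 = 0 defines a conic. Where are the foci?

Rearranging, 25(x² - 2x) + 9(y² - 14y) = -241.
Complete the square in x and y: 25(x - 1)² + 9(y - 7)² = -241 + 25 + 441 = 225
Divide by 225: (x - 1)²/9 + (y - 7)²/25 = 1
Ellipse, center (1, 7), major axis vertical; a² = 25, b² = 9.
c² = a² - b² = 25 - 9 = 16, so c = 4.
Foci lie on the vertical axis through the center: (h, k ± c).

(1, 3) and (1, 11)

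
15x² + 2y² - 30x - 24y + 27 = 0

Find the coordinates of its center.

Group: 15(x² - 2x) + 2(y² - 12y) = -27
Completing the square gives 15(x - 1)² + 2(y - 6)² = -27 + 15 + 72 = 60.
Divide by 60: (x - 1)²/4 + (y - 6)²/30 = 1
Ellipse with center (1, 6).

(1, 6)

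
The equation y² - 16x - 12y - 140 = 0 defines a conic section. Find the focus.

(-7, 6)

Only y is squared. Complete the square in y: (y - 6)² = 16(x + 11).
Vertex (-11, 6); 4p = 16 so p = 4. Opens right.
Focus is p units from the vertex along the axis: (h + p, k).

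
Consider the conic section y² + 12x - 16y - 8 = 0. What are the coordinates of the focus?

Only y is squared. Complete the square in y: (y - 8)² = -12(x - 6).
Vertex (6, 8); 4p = -12 so p = -3. Opens left.
Focus is p units from the vertex along the axis: (h + p, k).

(3, 8)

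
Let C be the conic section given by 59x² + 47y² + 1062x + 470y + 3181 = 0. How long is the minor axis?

2√47

Group the x- and y-terms: 59(x² + 18x) + 47(y² + 10y) = -3181
Completing the square gives 59(x + 9)² + 47(y + 5)² = -3181 + 4779 + 1175 = 2773.
Dividing both sides by 2773: (x + 9)²/47 + (y + 5)²/59 = 1
Ellipse, center (-9, -5), major axis vertical; a² = 59, b² = 47.
b² = 47 so b = √47; the minor axis has length 2b = 2√47.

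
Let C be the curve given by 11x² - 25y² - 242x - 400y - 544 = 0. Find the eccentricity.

Rearranging, 11(x² - 22x) -25(y² + 16y) = 544.
Completing the square gives 11(x - 11)² -25(y + 8)² = 544 + 1331 - 1600 = 275.
Divide by 275: (x - 11)²/25 - (y + 8)²/11 = 1
Hyperbola, center (11, -8), transverse axis horizontal; a² = 25, b² = 11.
c² = a² + b² = 36, so c = 6.
e = c/a = 6/5.

e = 6/5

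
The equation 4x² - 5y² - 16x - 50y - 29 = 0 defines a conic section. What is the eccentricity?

Group the x- and y-terms: 4(x² - 4x) -5(y² + 10y) = 29
Complete the square in x and y: 4(x - 2)² -5(y + 5)² = 29 + 16 - 125 = -80
Divide by -80: (y + 5)²/16 - (x - 2)²/20 = 1
Hyperbola, center (2, -5), transverse axis vertical; a² = 16, b² = 20.
c² = a² + b² = 36, so c = 6.
e = c/a = 6/4 = 3/2.

e = 3/2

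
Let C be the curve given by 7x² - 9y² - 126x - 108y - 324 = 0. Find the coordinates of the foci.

Collect terms: 7(x² - 18x) -9(y² + 12y) = 324
Completing the square gives 7(x - 9)² -9(y + 6)² = 324 + 567 - 324 = 567.
Dividing both sides by 567: (x - 9)²/81 - (y + 6)²/63 = 1
Hyperbola, center (9, -6), transverse axis horizontal; a² = 81, b² = 63.
c² = a² + b² = 81 + 63 = 144, so c = 12.
Foci lie on the horizontal axis through the center: (h ± c, k).

(-3, -6) and (21, -6)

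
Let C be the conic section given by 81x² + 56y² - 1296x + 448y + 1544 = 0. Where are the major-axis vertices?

Rearranging, 81(x² - 16x) + 56(y² + 8y) = -1544.
Completing the square gives 81(x - 8)² + 56(y + 4)² = -1544 + 5184 + 896 = 4536.
Divide through by 4536 to get (x - 8)²/56 + (y + 4)²/81 = 1.
Ellipse, center (8, -4), major axis vertical; a² = 81, b² = 56.
a = 9. Vertices at (h, k ± a).

(8, -13) and (8, 5)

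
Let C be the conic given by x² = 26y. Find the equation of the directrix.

y = -13/2

Vertex (0, 0); 4p = 26 so p = 13/2. Opens up.
Directrix is the horizontal line y = k − p = 0 − (13/2) = -13/2.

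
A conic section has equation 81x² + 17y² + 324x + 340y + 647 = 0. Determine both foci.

(-2, -18) and (-2, -2)

Group: 81(x² + 4x) + 17(y² + 20y) = -647
Complete the square: 81(x + 2)² + 17(y + 10)² = -647 + 324 + 1700 = 1377
Divide by 1377: (x + 2)²/17 + (y + 10)²/81 = 1
Ellipse, center (-2, -10), major axis vertical; a² = 81, b² = 17.
c² = a² - b² = 81 - 17 = 64, so c = 8.
Foci lie on the vertical axis through the center: (h, k ± c).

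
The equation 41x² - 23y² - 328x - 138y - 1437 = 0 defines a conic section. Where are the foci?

Rearranging, 41(x² - 8x) -23(y² + 6y) = 1437.
Completing the square gives 41(x - 4)² -23(y + 3)² = 1437 + 656 - 207 = 1886.
Dividing both sides by 1886: (x - 4)²/46 - (y + 3)²/82 = 1
Hyperbola, center (4, -3), transverse axis horizontal; a² = 46, b² = 82.
c² = a² + b² = 46 + 82 = 128, so c = 8√2.
Foci lie on the horizontal axis through the center: (h ± c, k).

(4 - 8√2, -3) and (4 + 8√2, -3)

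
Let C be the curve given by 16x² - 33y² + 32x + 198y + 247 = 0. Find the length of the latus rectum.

Collect terms: 16(x² + 2x) -33(y² - 6y) = -247
Complete the square in x and y: 16(x + 1)² -33(y - 3)² = -247 + 16 - 297 = -528
Dividing both sides by -528: (y - 3)²/16 - (x + 1)²/33 = 1
Hyperbola, center (-1, 3), transverse axis vertical; a² = 16, b² = 33.
Latus rectum length = 2b²/a = 2·33/4 = 33/2.

33/2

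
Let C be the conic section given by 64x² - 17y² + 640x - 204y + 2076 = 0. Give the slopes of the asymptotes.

Group: 64(x² + 10x) -17(y² + 12y) = -2076
64(x + 5)² -17(y + 6)² = -2076 + 1600 - 612 = -1088
Divide by -1088: (y + 6)²/64 - (x + 5)²/17 = 1
Hyperbola, center (-5, -6), transverse axis vertical; a² = 64, b² = 17.
For a vertical hyperbola the asymptotes have slope ±a/b.
Here that is ±8/√17 = ±8√17/17.

8√17/17 and -8√17/17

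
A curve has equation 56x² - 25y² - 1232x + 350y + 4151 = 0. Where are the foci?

(2, 7) and (20, 7)

Rearranging, 56(x² - 22x) -25(y² - 14y) = -4151.
Complete the square: 56(x - 11)² -25(y - 7)² = -4151 + 6776 - 1225 = 1400
Divide by 1400: (x - 11)²/25 - (y - 7)²/56 = 1
Hyperbola, center (11, 7), transverse axis horizontal; a² = 25, b² = 56.
c² = a² + b² = 25 + 56 = 81, so c = 9.
Foci lie on the horizontal axis through the center: (h ± c, k).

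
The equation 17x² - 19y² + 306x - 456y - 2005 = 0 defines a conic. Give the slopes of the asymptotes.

Group: 17(x² + 18x) -19(y² + 24y) = 2005
17(x + 9)² -19(y + 12)² = 2005 + 1377 - 2736 = 646
Divide by 646: (x + 9)²/38 - (y + 12)²/34 = 1
Hyperbola, center (-9, -12), transverse axis horizontal; a² = 38, b² = 34.
For a horizontal hyperbola the asymptotes have slope ±b/a.
Here that is ±√34/√38 = ±√323/19.

√323/19 and -√323/19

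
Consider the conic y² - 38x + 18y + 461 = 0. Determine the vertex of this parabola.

(10, -9)

Only y is squared. Complete the square in y: (y + 9)² = 38(x - 10).
Vertex (10, -9); 4p = 38 so p = 19/2. Opens right.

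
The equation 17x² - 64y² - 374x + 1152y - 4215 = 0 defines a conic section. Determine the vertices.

Group: 17(x² - 22x) -64(y² - 18y) = 4215
Complete the square: 17(x - 11)² -64(y - 9)² = 4215 + 2057 - 5184 = 1088
Dividing both sides by 1088: (x - 11)²/64 - (y - 9)²/17 = 1
Hyperbola, center (11, 9), transverse axis horizontal; a² = 64, b² = 17.
a = 8. Vertices at (h ± a, k).

(3, 9) and (19, 9)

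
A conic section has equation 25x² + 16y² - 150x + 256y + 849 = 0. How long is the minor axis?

Group the x- and y-terms: 25(x² - 6x) + 16(y² + 16y) = -849
Completing the square gives 25(x - 3)² + 16(y + 8)² = -849 + 225 + 1024 = 400.
Divide through by 400 to get (x - 3)²/16 + (y + 8)²/25 = 1.
Ellipse, center (3, -8), major axis vertical; a² = 25, b² = 16.
b² = 16 so b = 4; the minor axis has length 2b = 8.

8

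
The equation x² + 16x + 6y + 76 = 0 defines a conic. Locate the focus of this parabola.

Only x is squared. Complete the square in x: (x + 8)² = -6(y + 2).
Vertex (-8, -2); 4p = -6 so p = -3/2. Opens down.
Focus is p units from the vertex along the axis: (h, k + p).

(-8, -7/2)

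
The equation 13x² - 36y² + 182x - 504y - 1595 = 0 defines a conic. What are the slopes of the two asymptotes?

Group: 13(x² + 14x) -36(y² + 14y) = 1595
Complete the square in x and y: 13(x + 7)² -36(y + 7)² = 1595 + 637 - 1764 = 468
Divide by 468: (x + 7)²/36 - (y + 7)²/13 = 1
Hyperbola, center (-7, -7), transverse axis horizontal; a² = 36, b² = 13.
For a horizontal hyperbola the asymptotes have slope ±b/a.
Here that is ±√13/6.

√13/6 and -√13/6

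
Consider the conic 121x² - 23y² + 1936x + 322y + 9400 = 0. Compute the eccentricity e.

Group the x- and y-terms: 121(x² + 16x) -23(y² - 14y) = -9400
Completing the square gives 121(x + 8)² -23(y - 7)² = -9400 + 7744 - 1127 = -2783.
Divide by -2783: (y - 7)²/121 - (x + 8)²/23 = 1
Hyperbola, center (-8, 7), transverse axis vertical; a² = 121, b² = 23.
c² = a² + b² = 144, so c = 12.
e = c/a = 12/11.

e = 12/11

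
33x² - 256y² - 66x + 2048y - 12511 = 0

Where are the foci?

Group: 33(x² - 2x) -256(y² - 8y) = 12511
Completing the square gives 33(x - 1)² -256(y - 4)² = 12511 + 33 - 4096 = 8448.
Divide by 8448: (x - 1)²/256 - (y - 4)²/33 = 1
Hyperbola, center (1, 4), transverse axis horizontal; a² = 256, b² = 33.
c² = a² + b² = 256 + 33 = 289, so c = 17.
Foci lie on the horizontal axis through the center: (h ± c, k).

(-16, 4) and (18, 4)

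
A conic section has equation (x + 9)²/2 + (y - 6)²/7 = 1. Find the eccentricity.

e = √35/7

Center (-9, 6). The larger denominator 7 sits under the y-term, so the major axis is vertical; a² = 7, b² = 2.
c² = a² - b² = 5, so c = √5.
e = c/a = √5/√7 = √35/7.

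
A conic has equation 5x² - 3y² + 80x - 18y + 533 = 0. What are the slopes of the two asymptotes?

√15/3 and -√15/3

Collect terms: 5(x² + 16x) -3(y² + 6y) = -533
Completing the square gives 5(x + 8)² -3(y + 3)² = -533 + 320 - 27 = -240.
Divide by -240: (y + 3)²/80 - (x + 8)²/48 = 1
Hyperbola, center (-8, -3), transverse axis vertical; a² = 80, b² = 48.
For a vertical hyperbola the asymptotes have slope ±a/b.
Here that is ±4√5/4√3 = ±√15/3.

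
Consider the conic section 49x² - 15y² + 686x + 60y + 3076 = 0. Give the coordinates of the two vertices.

(-7, -5) and (-7, 9)

Collect terms: 49(x² + 14x) -15(y² - 4y) = -3076
Completing the square gives 49(x + 7)² -15(y - 2)² = -3076 + 2401 - 60 = -735.
Dividing both sides by -735: (y - 2)²/49 - (x + 7)²/15 = 1
Hyperbola, center (-7, 2), transverse axis vertical; a² = 49, b² = 15.
a = 7. Vertices at (h, k ± a).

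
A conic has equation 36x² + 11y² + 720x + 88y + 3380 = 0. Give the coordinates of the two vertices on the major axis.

(-10, -10) and (-10, 2)

Collect terms: 36(x² + 20x) + 11(y² + 8y) = -3380
Complete the square: 36(x + 10)² + 11(y + 4)² = -3380 + 3600 + 176 = 396
Divide by 396: (x + 10)²/11 + (y + 4)²/36 = 1
Ellipse, center (-10, -4), major axis vertical; a² = 36, b² = 11.
a = 6. Vertices at (h, k ± a).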